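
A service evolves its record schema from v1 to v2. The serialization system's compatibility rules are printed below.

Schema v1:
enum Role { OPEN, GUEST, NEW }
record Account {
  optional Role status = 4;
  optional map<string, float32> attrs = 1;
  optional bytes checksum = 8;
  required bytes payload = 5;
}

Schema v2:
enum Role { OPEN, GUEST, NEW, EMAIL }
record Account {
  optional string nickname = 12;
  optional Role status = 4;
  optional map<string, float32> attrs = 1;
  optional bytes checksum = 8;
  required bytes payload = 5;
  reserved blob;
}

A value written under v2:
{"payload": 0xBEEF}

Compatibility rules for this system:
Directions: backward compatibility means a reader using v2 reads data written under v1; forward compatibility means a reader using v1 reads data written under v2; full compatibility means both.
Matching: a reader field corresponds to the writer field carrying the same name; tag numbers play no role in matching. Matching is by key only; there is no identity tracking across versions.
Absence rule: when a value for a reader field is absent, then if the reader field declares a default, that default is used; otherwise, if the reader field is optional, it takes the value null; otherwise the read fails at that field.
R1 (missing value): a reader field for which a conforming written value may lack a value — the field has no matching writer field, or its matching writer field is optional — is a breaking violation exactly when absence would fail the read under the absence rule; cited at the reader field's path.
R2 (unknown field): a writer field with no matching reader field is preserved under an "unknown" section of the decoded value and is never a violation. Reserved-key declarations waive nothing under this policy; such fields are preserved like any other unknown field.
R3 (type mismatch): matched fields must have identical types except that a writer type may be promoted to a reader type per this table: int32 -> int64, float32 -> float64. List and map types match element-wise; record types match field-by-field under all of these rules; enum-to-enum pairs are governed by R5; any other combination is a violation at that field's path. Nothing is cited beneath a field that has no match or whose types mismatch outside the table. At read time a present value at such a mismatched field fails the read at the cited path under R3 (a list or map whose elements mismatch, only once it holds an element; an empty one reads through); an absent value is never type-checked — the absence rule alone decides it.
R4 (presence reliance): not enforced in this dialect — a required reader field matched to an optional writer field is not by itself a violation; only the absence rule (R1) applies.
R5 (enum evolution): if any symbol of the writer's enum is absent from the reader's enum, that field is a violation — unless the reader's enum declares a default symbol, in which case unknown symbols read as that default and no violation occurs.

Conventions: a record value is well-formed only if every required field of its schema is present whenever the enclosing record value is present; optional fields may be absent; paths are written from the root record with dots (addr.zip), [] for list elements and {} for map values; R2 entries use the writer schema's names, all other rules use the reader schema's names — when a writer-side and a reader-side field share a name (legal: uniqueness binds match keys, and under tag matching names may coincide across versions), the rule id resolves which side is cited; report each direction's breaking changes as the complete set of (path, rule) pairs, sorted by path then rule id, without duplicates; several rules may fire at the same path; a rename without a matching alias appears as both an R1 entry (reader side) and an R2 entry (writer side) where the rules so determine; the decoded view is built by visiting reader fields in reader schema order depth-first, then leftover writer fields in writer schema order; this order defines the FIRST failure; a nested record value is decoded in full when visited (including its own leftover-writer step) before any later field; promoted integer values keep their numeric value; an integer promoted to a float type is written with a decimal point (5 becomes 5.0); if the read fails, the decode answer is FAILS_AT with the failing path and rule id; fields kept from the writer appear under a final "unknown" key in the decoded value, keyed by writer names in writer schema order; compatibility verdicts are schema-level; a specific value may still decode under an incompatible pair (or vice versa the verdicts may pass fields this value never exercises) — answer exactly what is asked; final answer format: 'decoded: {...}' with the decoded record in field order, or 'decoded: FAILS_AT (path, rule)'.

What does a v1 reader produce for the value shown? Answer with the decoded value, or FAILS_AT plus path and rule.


the writer's type comes first in each Account pair
decode walk for Account under reader schema v1:
  status := null (absent, optional -> null)
  attrs := null (absent, optional -> null)
  checksum := null (absent, optional -> null)
  payload := 0xBEEF
  => decoded: {"status": null, "attrs": null, "checksum": null, "payload": 0xBEEF}
diffs on Account not affecting the asked answer:
  added field nickname to record Account: optional string, tag 12 (in v2 it sits immediately before status) -> triggers nothing under the printed rules; the Account answer is the same either way
  enum Role (field status in record Account): symbol EMAIL added -> shifts the Account verdicts, not this decode

decoded: {"status": null, "attrs": null, "checksum": null, "payload": 0xBEEF}


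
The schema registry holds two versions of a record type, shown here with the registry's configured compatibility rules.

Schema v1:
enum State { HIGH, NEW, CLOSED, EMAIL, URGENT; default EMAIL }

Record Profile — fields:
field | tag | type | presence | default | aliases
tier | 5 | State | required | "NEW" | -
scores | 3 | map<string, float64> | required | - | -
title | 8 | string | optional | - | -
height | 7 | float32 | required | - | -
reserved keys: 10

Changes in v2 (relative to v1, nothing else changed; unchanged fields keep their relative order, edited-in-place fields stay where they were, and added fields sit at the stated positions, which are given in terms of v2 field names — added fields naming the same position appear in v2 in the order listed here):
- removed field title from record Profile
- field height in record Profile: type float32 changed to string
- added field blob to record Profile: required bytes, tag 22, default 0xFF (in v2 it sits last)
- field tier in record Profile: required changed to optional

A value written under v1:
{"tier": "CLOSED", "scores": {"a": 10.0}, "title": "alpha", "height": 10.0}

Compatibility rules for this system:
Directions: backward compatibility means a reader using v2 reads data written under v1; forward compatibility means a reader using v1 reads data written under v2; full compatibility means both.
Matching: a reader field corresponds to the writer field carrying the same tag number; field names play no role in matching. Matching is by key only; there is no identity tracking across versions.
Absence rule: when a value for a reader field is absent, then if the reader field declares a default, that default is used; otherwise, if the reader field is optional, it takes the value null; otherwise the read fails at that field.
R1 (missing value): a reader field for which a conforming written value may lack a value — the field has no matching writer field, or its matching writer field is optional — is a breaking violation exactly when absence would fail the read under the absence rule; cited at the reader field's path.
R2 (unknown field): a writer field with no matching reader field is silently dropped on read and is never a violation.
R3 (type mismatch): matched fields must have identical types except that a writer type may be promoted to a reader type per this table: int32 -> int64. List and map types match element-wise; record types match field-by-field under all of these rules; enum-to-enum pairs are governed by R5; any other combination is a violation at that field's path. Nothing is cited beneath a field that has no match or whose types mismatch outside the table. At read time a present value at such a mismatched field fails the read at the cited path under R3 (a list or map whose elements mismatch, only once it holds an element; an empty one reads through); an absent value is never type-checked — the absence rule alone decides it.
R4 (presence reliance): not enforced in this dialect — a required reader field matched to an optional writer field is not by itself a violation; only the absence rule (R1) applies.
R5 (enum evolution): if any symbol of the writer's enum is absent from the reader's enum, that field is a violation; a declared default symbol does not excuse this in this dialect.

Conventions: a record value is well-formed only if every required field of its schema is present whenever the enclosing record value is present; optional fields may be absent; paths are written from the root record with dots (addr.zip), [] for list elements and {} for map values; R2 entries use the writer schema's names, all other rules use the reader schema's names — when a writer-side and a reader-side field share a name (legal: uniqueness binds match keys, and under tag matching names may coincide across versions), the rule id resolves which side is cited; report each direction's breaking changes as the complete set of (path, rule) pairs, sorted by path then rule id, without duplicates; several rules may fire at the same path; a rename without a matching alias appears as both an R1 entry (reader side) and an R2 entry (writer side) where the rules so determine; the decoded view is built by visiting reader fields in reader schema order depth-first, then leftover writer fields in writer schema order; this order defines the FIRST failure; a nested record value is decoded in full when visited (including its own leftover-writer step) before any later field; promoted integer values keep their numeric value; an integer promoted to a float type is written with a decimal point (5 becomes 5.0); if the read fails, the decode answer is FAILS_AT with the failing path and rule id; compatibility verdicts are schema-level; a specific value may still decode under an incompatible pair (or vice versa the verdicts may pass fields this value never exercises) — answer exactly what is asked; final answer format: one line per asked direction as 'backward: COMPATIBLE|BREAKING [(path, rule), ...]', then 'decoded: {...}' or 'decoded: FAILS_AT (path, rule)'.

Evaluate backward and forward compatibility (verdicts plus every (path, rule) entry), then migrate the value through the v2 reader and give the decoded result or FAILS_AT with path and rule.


backward: BREAKING [(height, R3)]; forward: BREAKING [(height, R3)]; decoded: FAILS_AT (height, R3)

each type pair in Profile: writer, then reader
backward pass over Profile, reader schema v2, writer schema v1:
  tier: State -> State, writer required; from tier
  scores: map<string, float64> -> map<string, float64>, writer required; from scores
  height: float32 -> string, writer required; from height
  blob: no writer match
  title (writer side), unknown to reader
  R3 fires at height
  => backward: BREAKING (1)
forward pass over Profile, reader schema v1, writer schema v2:
  tier: State -> State, writer optional; from tier
  scores: map<string, float64> -> map<string, float64>, writer required; from scores
  title: no writer match
  height: string -> float32, writer required; from height
  blob (writer side), unknown to reader
  R3 fires at height
  => forward: BREAKING (1)
decode walk for Profile under reader schema v2:
  tier := "CLOSED"
  scores := {"a": 10.0}
  read fails at height under R3
  => FAILS_AT (height, R3)


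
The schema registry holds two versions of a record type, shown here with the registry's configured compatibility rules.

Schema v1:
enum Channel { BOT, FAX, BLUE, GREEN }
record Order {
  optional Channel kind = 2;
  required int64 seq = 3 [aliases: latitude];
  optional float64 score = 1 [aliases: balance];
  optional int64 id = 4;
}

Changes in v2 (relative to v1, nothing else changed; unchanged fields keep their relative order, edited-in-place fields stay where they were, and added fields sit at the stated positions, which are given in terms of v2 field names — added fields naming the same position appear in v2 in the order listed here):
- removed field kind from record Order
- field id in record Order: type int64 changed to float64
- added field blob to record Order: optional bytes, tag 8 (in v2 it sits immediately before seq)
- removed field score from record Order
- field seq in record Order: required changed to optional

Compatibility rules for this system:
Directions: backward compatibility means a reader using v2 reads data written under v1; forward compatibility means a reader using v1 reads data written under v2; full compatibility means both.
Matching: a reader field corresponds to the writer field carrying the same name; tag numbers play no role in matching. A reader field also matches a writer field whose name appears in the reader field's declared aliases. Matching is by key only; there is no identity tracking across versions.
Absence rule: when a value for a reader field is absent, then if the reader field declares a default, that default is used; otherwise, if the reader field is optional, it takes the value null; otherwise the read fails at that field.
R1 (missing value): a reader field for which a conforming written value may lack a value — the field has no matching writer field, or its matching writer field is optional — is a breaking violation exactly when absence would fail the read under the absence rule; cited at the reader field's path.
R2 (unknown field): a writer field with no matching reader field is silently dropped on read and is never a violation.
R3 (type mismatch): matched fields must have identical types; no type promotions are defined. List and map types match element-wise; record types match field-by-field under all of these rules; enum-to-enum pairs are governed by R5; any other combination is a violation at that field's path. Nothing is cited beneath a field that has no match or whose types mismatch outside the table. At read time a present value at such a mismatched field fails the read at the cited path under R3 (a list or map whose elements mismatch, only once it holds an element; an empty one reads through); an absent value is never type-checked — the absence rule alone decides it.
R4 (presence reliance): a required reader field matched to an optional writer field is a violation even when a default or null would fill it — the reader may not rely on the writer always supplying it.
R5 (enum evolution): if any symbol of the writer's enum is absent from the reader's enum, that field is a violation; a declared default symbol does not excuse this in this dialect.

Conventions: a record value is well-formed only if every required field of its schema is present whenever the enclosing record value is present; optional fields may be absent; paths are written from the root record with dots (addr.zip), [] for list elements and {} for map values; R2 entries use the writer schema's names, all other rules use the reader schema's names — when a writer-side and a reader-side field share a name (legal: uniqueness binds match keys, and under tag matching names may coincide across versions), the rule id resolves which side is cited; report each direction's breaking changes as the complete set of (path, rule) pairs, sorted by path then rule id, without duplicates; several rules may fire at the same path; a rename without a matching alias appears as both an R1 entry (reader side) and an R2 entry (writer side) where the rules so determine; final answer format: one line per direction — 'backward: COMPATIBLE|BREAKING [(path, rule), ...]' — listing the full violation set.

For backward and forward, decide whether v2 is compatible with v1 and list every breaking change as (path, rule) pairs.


in Order below, arrows point writer -> reader
backward for Order (reader v2, writer v1):
  blob: no writer-side match
  writer required, int64 -> int64: reader seq maps from writer seq
  writer optional, int64 -> float64: reader id maps from writer id
  kind (writer side), unknown to reader
  score (writer side), unknown to reader
  rule R3 violated at id
  => backward: BREAKING (1)
forward for Order (reader v1, writer v2):
  kind: no writer-side match
  writer optional, int64 -> int64: reader seq maps from writer seq
  score: no writer-side match
  writer optional, float64 -> int64: reader id maps from writer id
  blob (writer side), unknown to reader
  rule R3 violated at id
  rule R1 violated at seq
  rule R4 violated at seq
  => forward: BREAKING (3)

backward: BREAKING [(id, R3)]; forward: BREAKING [(id, R3), (seq, R1), (seq, R4)]


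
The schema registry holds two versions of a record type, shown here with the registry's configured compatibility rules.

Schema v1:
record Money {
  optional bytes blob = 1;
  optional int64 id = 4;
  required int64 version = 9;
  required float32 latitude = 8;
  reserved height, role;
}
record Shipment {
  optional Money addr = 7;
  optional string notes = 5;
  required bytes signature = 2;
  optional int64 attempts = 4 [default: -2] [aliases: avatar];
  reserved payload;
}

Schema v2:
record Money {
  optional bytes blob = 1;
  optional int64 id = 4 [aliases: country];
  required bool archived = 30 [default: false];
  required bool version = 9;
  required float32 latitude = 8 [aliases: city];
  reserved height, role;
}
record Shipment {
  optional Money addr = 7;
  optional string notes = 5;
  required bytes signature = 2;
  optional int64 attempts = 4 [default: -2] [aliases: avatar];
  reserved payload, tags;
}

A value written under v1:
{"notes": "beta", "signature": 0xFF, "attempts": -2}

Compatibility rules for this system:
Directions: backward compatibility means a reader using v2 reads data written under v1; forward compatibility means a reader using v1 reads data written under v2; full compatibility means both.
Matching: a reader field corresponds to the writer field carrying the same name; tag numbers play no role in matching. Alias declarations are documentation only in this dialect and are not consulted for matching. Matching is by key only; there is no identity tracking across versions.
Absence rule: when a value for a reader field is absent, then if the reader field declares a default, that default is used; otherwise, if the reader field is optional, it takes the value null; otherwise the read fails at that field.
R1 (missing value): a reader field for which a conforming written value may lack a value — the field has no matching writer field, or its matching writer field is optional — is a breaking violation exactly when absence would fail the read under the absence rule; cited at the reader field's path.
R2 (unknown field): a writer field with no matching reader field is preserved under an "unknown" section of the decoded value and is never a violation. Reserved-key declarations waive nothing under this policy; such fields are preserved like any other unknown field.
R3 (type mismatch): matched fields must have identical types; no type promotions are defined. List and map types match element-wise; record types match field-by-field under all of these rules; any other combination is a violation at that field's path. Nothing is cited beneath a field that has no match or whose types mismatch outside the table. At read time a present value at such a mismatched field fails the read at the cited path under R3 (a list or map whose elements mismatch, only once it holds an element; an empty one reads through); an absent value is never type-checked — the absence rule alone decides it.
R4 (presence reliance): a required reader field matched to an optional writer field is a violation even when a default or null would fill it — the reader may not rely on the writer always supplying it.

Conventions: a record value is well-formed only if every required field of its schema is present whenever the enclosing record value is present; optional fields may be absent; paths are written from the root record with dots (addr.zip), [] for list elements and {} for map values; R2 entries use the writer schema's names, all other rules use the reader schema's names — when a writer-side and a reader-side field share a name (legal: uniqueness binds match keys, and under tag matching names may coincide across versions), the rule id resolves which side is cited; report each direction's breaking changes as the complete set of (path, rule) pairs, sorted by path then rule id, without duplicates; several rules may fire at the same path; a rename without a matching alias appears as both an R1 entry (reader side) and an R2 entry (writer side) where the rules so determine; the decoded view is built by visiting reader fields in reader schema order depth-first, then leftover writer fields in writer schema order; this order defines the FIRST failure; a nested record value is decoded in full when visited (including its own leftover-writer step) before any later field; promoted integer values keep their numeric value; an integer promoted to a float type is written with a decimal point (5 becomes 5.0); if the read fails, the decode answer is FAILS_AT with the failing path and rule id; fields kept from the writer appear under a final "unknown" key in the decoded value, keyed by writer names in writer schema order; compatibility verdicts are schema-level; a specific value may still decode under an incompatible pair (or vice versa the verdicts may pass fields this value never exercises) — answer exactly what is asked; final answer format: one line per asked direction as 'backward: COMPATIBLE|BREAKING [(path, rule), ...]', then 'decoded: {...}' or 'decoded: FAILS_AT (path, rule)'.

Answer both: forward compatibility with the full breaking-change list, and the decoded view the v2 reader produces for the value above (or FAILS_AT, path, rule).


the writer's type comes first in each Shipment pair
forward on Shipment — v1 reading data written by v2:
  writer optional, Money -> Money: reader addr maps from writer addr
  writer optional, string -> string: reader notes maps from writer notes
  writer required, bytes -> bytes: reader signature maps from writer signature
  writer optional, int64 -> int64: reader attempts maps from writer attempts
  writer optional, bytes -> bytes: reader addr.blob maps from writer addr.blob
  writer optional, int64 -> int64: reader addr.id maps from writer addr.id
  writer required, bool -> int64: reader addr.version maps from writer addr.version
  writer required, float32 -> float32: reader addr.latitude maps from writer addr.latitude
  writer addr.archived: unknown to reader
  rule R3 violated at addr.version
  forward on Shipment therefore BREAKING (1)
decoding the Shipment value with the v2 reader:
  addr := null (not supplied -> null)
  notes := "beta"
  signature := 0xFF
  attempts := -2
  => decoded: {"addr": null, "notes": "beta", "signature": 0xFF, "attempts": -2}
remaining Shipment differences; none change what is asked:
  added field archived to record Money: required bool, tag 30, default false (in v2 it sits immediately before version) -> no rule fires on it in Shipment's dialect; the asked verdict holds

forward: BREAKING [(addr.version, R3)]; decoded: {"addr": null, "notes": "beta", "signature": 0xFF, "attempts": -2}


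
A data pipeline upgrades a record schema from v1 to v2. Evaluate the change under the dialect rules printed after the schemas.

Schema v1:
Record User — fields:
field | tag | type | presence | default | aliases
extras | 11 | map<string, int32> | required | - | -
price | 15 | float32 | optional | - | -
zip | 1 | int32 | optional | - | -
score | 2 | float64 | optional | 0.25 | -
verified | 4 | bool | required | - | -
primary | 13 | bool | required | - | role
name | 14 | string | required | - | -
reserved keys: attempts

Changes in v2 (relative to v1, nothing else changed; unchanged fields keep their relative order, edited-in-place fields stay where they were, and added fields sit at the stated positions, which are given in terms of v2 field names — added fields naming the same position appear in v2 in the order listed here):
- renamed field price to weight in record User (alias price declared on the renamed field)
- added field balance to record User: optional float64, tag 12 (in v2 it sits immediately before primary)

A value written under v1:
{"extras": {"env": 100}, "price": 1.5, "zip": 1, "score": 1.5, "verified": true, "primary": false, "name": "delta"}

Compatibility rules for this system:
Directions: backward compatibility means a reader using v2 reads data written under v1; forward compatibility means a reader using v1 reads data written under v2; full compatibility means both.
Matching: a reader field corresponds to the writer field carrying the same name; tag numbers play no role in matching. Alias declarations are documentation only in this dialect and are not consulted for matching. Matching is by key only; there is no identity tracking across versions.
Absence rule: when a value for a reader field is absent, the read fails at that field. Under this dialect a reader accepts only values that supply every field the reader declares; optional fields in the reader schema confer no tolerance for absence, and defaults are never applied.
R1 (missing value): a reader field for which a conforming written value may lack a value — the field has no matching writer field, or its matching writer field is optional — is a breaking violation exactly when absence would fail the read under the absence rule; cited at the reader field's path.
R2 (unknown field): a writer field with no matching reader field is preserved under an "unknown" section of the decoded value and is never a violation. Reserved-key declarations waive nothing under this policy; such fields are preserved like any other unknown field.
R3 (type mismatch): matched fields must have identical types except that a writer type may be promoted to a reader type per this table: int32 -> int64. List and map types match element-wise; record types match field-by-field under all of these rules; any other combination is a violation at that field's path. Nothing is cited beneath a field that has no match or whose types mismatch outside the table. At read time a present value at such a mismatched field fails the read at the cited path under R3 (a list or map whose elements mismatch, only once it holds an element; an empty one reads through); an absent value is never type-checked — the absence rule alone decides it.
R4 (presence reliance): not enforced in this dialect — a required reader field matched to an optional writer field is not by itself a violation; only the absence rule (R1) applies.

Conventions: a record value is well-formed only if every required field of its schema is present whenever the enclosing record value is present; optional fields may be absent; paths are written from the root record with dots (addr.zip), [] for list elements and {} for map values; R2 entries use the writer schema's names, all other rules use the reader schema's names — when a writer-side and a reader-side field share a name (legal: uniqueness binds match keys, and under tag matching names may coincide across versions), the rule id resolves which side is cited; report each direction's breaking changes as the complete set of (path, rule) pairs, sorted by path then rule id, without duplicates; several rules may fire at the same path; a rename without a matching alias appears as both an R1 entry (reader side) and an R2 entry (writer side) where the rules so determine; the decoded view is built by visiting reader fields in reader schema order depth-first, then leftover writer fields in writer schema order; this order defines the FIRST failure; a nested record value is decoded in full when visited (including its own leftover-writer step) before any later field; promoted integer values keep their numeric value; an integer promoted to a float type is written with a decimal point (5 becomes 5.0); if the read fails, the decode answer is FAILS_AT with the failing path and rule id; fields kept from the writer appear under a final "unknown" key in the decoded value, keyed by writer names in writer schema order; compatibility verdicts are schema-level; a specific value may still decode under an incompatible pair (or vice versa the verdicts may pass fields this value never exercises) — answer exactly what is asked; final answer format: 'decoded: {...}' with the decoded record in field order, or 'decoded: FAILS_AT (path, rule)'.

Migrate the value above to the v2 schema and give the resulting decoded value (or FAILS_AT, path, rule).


decoded: FAILS_AT (weight, R1)

the writer's type comes first in each User pair
migrating the User value to v2:
  extras := {"env": 100}
  read fails at weight under R1 (no fill)
  => FAILS_AT (weight, R1)
the rest of the User diff is inert for this question:
  added field balance to record User: optional float64, tag 12 (in v2 it sits immediately before primary) -> shifts the User verdicts, not this decode


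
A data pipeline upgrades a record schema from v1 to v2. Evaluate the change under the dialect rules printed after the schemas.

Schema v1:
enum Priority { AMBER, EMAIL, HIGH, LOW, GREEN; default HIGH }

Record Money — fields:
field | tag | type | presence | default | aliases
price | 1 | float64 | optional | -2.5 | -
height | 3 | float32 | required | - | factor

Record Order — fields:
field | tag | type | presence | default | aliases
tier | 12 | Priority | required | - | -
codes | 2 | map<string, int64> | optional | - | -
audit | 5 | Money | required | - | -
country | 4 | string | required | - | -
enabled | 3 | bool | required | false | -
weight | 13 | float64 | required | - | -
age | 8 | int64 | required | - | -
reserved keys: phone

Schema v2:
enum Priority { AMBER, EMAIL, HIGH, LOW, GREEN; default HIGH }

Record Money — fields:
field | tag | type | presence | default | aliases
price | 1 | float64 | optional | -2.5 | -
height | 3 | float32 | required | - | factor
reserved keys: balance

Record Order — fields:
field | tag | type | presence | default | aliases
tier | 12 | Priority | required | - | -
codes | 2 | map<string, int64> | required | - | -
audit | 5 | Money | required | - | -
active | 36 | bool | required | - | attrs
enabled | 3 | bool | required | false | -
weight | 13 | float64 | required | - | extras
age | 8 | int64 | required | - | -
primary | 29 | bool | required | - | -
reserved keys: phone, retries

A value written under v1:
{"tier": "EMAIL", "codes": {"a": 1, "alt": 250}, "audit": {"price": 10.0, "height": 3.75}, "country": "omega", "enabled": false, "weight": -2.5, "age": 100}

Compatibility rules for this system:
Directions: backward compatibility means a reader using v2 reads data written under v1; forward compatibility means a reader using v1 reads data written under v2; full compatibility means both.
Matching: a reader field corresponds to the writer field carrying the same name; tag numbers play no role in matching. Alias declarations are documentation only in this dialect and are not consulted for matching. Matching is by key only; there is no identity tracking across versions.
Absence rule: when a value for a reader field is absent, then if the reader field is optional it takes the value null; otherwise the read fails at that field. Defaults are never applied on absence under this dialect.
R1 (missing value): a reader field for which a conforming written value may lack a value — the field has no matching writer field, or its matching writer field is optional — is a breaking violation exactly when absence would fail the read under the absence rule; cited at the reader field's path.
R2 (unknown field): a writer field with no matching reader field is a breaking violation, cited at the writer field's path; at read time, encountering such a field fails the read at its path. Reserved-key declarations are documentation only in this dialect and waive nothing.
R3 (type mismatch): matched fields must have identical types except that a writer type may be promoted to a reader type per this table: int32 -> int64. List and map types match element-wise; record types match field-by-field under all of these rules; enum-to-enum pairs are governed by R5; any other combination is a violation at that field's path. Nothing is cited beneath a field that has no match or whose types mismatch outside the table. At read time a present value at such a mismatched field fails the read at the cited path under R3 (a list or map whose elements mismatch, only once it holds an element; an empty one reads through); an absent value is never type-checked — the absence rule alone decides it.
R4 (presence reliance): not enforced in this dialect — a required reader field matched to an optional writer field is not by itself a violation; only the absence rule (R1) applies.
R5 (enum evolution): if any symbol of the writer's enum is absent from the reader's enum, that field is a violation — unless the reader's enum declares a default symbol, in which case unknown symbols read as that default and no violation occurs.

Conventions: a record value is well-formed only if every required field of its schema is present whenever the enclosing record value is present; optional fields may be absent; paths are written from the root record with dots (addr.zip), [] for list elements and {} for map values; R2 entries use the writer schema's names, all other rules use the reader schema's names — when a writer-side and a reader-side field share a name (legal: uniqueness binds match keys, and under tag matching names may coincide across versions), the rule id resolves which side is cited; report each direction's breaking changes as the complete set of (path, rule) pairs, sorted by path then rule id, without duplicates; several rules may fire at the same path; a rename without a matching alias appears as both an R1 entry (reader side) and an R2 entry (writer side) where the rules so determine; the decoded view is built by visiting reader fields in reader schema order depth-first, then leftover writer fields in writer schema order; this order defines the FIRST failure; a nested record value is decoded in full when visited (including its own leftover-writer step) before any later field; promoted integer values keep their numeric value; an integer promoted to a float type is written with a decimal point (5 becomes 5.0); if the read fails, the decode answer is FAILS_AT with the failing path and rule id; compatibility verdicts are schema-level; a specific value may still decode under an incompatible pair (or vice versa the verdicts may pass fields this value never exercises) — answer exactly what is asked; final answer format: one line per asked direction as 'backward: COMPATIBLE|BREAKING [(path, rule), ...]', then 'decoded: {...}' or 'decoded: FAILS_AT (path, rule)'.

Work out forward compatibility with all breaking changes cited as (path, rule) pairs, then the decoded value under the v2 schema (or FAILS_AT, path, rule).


each type pair in Order: writer, then reader
checking forward for Order: reader v1 against writer v2:
  tier <- tier (Priority -> Priority, writer required)
  codes <- codes (map<string, int64> -> map<string, int64>, writer required)
  audit <- audit (Money -> Money, writer required)
  country: no writer match
  enabled <- enabled (bool -> bool, writer required)
  weight <- weight (float64 -> float64, writer required)
  age <- age (int64 -> int64, writer required)
  writer active: unknown to reader
  writer primary: unknown to reader
  audit.price <- audit.price (float64 -> float64, writer optional)
  audit.height <- audit.height (float32 -> float32, writer required)
  rule R2 violated at active
  rule R1 violated at country
  rule R2 violated at primary
  => 3 violation(s): forward is BREAKING for Order
decode (reader v2):
  tier := "EMAIL"
  codes := {"a": 1, "alt": 250}
  audit.price := 10.0
  audit.height := 3.75
  read fails at active under R1 (no fill)
  => FAILS_AT (active, R1)
remaining Order differences; none change what is asked:
  field codes in record Order: optional changed to required -> affects backward compatibility only, which is not asked

forward: BREAKING [(active, R2), (country, R1), (primary, R2)]; decoded: FAILS_AT (active, R1)


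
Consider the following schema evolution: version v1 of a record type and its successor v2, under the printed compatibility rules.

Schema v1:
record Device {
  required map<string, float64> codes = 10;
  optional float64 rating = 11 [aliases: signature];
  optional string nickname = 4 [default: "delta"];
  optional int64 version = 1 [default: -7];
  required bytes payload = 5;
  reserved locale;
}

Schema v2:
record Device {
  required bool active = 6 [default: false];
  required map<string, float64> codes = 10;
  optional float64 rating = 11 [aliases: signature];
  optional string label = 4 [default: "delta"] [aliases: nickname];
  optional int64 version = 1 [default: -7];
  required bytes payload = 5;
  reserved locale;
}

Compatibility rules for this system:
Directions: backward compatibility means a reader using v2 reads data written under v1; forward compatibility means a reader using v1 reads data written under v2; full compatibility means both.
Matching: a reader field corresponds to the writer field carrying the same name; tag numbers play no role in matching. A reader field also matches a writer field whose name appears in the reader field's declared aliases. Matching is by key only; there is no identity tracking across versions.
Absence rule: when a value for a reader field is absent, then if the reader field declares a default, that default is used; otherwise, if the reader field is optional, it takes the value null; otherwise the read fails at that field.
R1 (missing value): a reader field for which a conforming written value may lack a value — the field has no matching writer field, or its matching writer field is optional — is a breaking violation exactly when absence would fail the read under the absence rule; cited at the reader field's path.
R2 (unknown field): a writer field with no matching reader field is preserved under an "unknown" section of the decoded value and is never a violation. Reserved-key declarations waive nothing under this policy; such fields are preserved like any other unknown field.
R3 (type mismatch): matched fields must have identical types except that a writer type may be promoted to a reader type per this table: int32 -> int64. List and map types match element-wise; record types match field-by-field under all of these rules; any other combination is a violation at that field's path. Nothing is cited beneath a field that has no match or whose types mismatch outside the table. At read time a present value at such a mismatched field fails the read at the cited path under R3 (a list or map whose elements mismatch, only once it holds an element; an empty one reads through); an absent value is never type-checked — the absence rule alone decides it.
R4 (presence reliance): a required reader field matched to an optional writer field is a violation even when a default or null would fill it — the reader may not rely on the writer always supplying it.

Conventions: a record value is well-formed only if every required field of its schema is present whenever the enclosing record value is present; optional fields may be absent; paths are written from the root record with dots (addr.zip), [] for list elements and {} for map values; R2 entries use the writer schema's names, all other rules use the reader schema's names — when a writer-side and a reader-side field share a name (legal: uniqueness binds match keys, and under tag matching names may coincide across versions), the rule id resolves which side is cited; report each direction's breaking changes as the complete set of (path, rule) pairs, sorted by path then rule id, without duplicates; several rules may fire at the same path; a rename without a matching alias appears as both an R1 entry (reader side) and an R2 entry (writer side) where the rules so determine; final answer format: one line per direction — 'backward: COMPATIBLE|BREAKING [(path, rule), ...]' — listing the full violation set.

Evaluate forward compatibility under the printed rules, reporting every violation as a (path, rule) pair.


forward: COMPATIBLE []

each type pair in Device: writer, then reader
forward pass over Device, reader schema v1, writer schema v2:
  codes: paired with writer codes (map<string, float64> -> map<string, float64>; writer required)
  rating: paired with writer rating (float64 -> float64; writer optional)
  nickname has no writer counterpart
  version: paired with writer version (int64 -> int64; writer optional)
  payload: paired with writer payload (bytes -> bytes; writer required)
  writer field active has no reader counterpart
  writer field label has no reader counterpart
  => forward verdict for Device: COMPATIBLE, no violations
checking off the Device differences that do not matter here:
  renamed field nickname to label in record Device (alias nickname declared on the renamed field) -> inert for the asked Device verdict: nothing fires
  added field active to record Device: required bool, tag 6, default false (in v2 it sits immediately before codes) -> inert for the asked Device verdict: nothing fires
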